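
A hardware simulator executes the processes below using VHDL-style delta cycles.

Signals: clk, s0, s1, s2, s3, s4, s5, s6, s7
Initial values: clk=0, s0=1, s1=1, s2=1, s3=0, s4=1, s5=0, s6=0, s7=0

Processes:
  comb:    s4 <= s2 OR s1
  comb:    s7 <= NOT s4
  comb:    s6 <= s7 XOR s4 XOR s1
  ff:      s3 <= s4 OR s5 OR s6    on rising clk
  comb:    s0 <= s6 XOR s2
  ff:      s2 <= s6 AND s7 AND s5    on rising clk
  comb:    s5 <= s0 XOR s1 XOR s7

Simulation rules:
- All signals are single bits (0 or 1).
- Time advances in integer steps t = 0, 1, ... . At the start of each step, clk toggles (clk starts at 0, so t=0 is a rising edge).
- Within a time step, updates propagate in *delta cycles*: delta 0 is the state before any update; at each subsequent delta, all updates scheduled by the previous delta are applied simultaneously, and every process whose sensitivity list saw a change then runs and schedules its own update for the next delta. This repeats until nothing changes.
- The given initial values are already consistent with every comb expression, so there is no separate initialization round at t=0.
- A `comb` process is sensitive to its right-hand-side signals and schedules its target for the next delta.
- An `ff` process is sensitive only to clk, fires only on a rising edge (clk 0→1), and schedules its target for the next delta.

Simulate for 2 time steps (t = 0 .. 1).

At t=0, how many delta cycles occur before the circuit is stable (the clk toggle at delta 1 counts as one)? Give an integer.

t0.Δ0 s5=0 s0=1 s7=0 s2=1 s4=1 s6=0 s1=1 clk=0 s3=0
t0.Δ1 s5=0 s0=1 s7=0 s2=1 s4=1 s6=0 s1=1 clk=1 s3=0
t0.Δ2 s5=0 s0=1 s7=0 s2=0 s4=1 s6=0 s1=1 clk=1 s3=1
t0.Δ3 s5=0 s0=0 s7=0 s2=0 s4=1 s6=0 s1=1 clk=1 s3=1
t0.Δ4 s5=1 s0=0 s7=0 s2=0 s4=1 s6=0 s1=1 clk=1 s3=1
t1.Δ0 s5=1 s0=0 s7=0 s2=0 s4=1 s6=0 s1=1 clk=1 s3=1
t1.Δ1 s5=1 s0=0 s7=0 s2=0 s4=1 s6=0 s1=1 clk=0 s3=1

4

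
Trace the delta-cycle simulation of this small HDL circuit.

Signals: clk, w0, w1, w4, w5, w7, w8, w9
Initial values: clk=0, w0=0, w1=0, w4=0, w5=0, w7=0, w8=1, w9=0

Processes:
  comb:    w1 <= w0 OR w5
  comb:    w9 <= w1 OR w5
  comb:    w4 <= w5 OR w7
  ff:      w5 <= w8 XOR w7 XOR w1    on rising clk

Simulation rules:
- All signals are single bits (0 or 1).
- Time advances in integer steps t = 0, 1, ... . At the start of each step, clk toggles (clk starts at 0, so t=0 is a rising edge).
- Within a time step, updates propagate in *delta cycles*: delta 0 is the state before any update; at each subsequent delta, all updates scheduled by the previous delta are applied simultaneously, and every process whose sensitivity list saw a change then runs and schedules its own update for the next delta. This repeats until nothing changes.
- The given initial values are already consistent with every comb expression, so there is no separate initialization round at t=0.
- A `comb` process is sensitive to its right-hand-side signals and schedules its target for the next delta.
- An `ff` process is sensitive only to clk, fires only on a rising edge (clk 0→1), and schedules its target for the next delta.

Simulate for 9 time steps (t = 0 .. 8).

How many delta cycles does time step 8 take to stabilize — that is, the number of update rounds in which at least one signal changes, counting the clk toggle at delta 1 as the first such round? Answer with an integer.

3

[bits: clk,w5,w0,w8,w4,w1,w7,w9]
t=0: Δ0=00010000 Δ1=10010000 Δ2=11010000 Δ3=11011101 | 3Δ
t=1: Δ0=11011101 Δ1=01011101 | 1Δ
t=2: Δ0=01011101 Δ1=11011101 Δ2=10011101 Δ3=10010001 Δ4=10010000 | 4Δ
t=3: Δ0=10010000 Δ1=00010000 | 1Δ
t=4: Δ0=00010000 Δ1=10010000 Δ2=11010000 Δ3=11011101 | 3Δ
t=5: Δ0=11011101 Δ1=01011101 | 1Δ
t=6: Δ0=01011101 Δ1=11011101 Δ2=10011101 Δ3=10010001 Δ4=10010000 | 4Δ
t=7: Δ0=10010000 Δ1=00010000 | 1Δ
t=8: Δ0=00010000 Δ1=10010000 Δ2=11010000 Δ3=11011101 | 3Δ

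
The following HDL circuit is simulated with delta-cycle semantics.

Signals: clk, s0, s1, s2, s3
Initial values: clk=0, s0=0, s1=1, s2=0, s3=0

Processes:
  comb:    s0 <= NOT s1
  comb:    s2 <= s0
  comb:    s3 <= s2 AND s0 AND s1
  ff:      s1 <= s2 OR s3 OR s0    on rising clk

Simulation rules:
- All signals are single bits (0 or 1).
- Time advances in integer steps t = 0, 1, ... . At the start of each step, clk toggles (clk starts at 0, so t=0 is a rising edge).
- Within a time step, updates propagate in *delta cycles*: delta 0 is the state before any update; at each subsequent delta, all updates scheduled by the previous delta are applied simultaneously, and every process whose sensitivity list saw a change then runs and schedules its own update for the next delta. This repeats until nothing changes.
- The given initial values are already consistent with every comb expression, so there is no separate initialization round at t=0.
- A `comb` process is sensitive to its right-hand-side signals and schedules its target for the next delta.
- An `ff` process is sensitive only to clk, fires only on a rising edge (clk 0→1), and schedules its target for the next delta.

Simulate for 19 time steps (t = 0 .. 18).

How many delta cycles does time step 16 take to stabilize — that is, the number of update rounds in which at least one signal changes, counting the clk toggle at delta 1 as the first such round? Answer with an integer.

t0.Δ0 clk=0 s1=1 s2=0 s3=0 s0=0
t0.Δ1 clk=1 s1=1 s2=0 s3=0 s0=0
t0.Δ2 clk=1 s1=0 s2=0 s3=0 s0=0
t0.Δ3 clk=1 s1=0 s2=0 s3=0 s0=1
t0.Δ4 clk=1 s1=0 s2=1 s3=0 s0=1
t1.Δ0 clk=1 s1=0 s2=1 s3=0 s0=1
t1.Δ1 clk=0 s1=0 s2=1 s3=0 s0=1
t2.Δ0 clk=0 s1=0 s2=1 s3=0 s0=1
t2.Δ1 clk=1 s1=0 s2=1 s3=0 s0=1
t2.Δ2 clk=1 s1=1 s2=1 s3=0 s0=1
t2.Δ3 clk=1 s1=1 s2=1 s3=1 s0=0
t2.Δ4 clk=1 s1=1 s2=0 s3=0 s0=0
t3.Δ0 clk=1 s1=1 s2=0 s3=0 s0=0
t3.Δ1 clk=0 s1=1 s2=0 s3=0 s0=0
t4.Δ0 clk=0 s1=1 s2=0 s3=0 s0=0
t4.Δ1 clk=1 s1=1 s2=0 s3=0 s0=0
t4.Δ2 clk=1 s1=0 s2=0 s3=0 s0=0
t4.Δ3 clk=1 s1=0 s2=0 s3=0 s0=1
t4.Δ4 clk=1 s1=0 s2=1 s3=0 s0=1
t5.Δ0 clk=1 s1=0 s2=1 s3=0 s0=1
t5.Δ1 clk=0 s1=0 s2=1 s3=0 s0=1
t6.Δ0 clk=0 s1=0 s2=1 s3=0 s0=1
t6.Δ1 clk=1 s1=0 s2=1 s3=0 s0=1
t6.Δ2 clk=1 s1=1 s2=1 s3=0 s0=1
t6.Δ3 clk=1 s1=1 s2=1 s3=1 s0=0
t6.Δ4 clk=1 s1=1 s2=0 s3=0 s0=0
t7.Δ0 clk=1 s1=1 s2=0 s3=0 s0=0
t7.Δ1 clk=0 s1=1 s2=0 s3=0 s0=0
t8.Δ0 clk=0 s1=1 s2=0 s3=0 s0=0
t8.Δ1 clk=1 s1=1 s2=0 s3=0 s0=0
t8.Δ2 clk=1 s1=0 s2=0 s3=0 s0=0
t8.Δ3 clk=1 s1=0 s2=0 s3=0 s0=1
t8.Δ4 clk=1 s1=0 s2=1 s3=0 s0=1
t9.Δ0 clk=1 s1=0 s2=1 s3=0 s0=1
t9.Δ1 clk=0 s1=0 s2=1 s3=0 s0=1
t10.Δ0 clk=0 s1=0 s2=1 s3=0 s0=1
t10.Δ1 clk=1 s1=0 s2=1 s3=0 s0=1
t10.Δ2 clk=1 s1=1 s2=1 s3=0 s0=1
t10.Δ3 clk=1 s1=1 s2=1 s3=1 s0=0
t10.Δ4 clk=1 s1=1 s2=0 s3=0 s0=0
t11.Δ0 clk=1 s1=1 s2=0 s3=0 s0=0
t11.Δ1 clk=0 s1=1 s2=0 s3=0 s0=0
t12.Δ0 clk=0 s1=1 s2=0 s3=0 s0=0
t12.Δ1 clk=1 s1=1 s2=0 s3=0 s0=0
t12.Δ2 clk=1 s1=0 s2=0 s3=0 s0=0
t12.Δ3 clk=1 s1=0 s2=0 s3=0 s0=1
t12.Δ4 clk=1 s1=0 s2=1 s3=0 s0=1
t13.Δ0 clk=1 s1=0 s2=1 s3=0 s0=1
t13.Δ1 clk=0 s1=0 s2=1 s3=0 s0=1
t14.Δ0 clk=0 s1=0 s2=1 s3=0 s0=1
t14.Δ1 clk=1 s1=0 s2=1 s3=0 s0=1
t14.Δ2 clk=1 s1=1 s2=1 s3=0 s0=1
t14.Δ3 clk=1 s1=1 s2=1 s3=1 s0=0
t14.Δ4 clk=1 s1=1 s2=0 s3=0 s0=0
t15.Δ0 clk=1 s1=1 s2=0 s3=0 s0=0
t15.Δ1 clk=0 s1=1 s2=0 s3=0 s0=0
t16.Δ0 clk=0 s1=1 s2=0 s3=0 s0=0
t16.Δ1 clk=1 s1=1 s2=0 s3=0 s0=0
t16.Δ2 clk=1 s1=0 s2=0 s3=0 s0=0
t16.Δ3 clk=1 s1=0 s2=0 s3=0 s0=1
t16.Δ4 clk=1 s1=0 s2=1 s3=0 s0=1
t17.Δ0 clk=1 s1=0 s2=1 s3=0 s0=1
t17.Δ1 clk=0 s1=0 s2=1 s3=0 s0=1
t18.Δ0 clk=0 s1=0 s2=1 s3=0 s0=1
t18.Δ1 clk=1 s1=0 s2=1 s3=0 s0=1
t18.Δ2 clk=1 s1=1 s2=1 s3=0 s0=1
t18.Δ3 clk=1 s1=1 s2=1 s3=1 s0=0
t18.Δ4 clk=1 s1=1 s2=0 s3=0 s0=0

4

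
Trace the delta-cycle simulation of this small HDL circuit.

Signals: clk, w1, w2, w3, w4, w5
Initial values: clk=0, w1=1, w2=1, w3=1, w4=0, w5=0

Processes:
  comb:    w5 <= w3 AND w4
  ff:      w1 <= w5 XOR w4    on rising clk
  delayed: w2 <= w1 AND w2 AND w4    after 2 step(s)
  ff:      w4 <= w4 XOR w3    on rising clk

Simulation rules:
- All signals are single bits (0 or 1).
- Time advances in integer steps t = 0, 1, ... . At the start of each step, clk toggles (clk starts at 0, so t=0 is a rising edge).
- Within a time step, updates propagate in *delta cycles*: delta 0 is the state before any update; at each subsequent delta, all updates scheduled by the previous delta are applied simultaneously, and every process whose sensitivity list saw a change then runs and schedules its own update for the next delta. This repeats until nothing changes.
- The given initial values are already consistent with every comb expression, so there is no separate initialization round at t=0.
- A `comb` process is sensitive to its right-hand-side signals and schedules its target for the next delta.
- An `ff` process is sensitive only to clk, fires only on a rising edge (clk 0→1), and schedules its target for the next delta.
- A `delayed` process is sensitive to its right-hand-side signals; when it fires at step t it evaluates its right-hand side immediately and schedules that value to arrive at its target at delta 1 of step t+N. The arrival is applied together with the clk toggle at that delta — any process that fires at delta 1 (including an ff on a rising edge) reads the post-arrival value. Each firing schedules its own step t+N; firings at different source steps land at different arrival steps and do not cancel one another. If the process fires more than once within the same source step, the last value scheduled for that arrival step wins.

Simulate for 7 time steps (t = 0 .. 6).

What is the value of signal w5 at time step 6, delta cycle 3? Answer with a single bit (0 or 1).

0

t0.Δ0 clk=0 w5=0 w2=1 w3=1 w1=1 w4=0
t0.Δ1 clk=1 w5=0 w2=1 w3=1 w1=1 w4=0
t0.Δ2 clk=1 w5=0 w2=1 w3=1 w1=0 w4=1
t0.Δ3 clk=1 w5=1 w2=1 w3=1 w1=0 w4=1
t1.Δ0 clk=1 w5=1 w2=1 w3=1 w1=0 w4=1
t1.Δ1 clk=0 w5=1 w2=1 w3=1 w1=0 w4=1
t2.Δ0 clk=0 w5=1 w2=1 w3=1 w1=0 w4=1
t2.Δ1 clk=1 w5=1 w2=0 w3=1 w1=0 w4=1
t2.Δ2 clk=1 w5=1 w2=0 w3=1 w1=0 w4=0
t2.Δ3 clk=1 w5=0 w2=0 w3=1 w1=0 w4=0
t3.Δ0 clk=1 w5=0 w2=0 w3=1 w1=0 w4=0
t3.Δ1 clk=0 w5=0 w2=0 w3=1 w1=0 w4=0
t4.Δ0 clk=0 w5=0 w2=0 w3=1 w1=0 w4=0
t4.Δ1 clk=1 w5=0 w2=0 w3=1 w1=0 w4=0
t4.Δ2 clk=1 w5=0 w2=0 w3=1 w1=0 w4=1
t4.Δ3 clk=1 w5=1 w2=0 w3=1 w1=0 w4=1
t5.Δ0 clk=1 w5=1 w2=0 w3=1 w1=0 w4=1
t5.Δ1 clk=0 w5=1 w2=0 w3=1 w1=0 w4=1
t6.Δ0 clk=0 w5=1 w2=0 w3=1 w1=0 w4=1
t6.Δ1 clk=1 w5=1 w2=0 w3=1 w1=0 w4=1
t6.Δ2 clk=1 w5=1 w2=0 w3=1 w1=0 w4=0
t6.Δ3 clk=1 w5=0 w2=0 w3=1 w1=0 w4=0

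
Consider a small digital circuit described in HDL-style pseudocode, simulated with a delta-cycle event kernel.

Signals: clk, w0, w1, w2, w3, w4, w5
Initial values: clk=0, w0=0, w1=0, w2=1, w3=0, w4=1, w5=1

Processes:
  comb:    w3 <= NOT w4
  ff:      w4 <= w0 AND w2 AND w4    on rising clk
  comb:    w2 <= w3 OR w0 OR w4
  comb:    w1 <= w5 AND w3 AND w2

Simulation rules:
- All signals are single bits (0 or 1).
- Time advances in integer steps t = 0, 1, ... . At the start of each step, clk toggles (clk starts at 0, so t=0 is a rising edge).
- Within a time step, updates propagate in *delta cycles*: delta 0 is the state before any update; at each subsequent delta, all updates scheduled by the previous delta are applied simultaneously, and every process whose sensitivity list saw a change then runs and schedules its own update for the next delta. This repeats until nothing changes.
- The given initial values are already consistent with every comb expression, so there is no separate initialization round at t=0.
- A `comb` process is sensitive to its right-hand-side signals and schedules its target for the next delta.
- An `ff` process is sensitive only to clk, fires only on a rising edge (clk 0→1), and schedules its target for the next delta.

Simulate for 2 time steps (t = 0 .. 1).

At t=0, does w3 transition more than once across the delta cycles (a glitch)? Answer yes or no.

no

t0.Δ0 w2=1 w4=1 clk=0 w5=1 w0=0 w1=0 w3=0
t0.Δ1 w2=1 w4=1 clk=1 w5=1 w0=0 w1=0 w3=0
t0.Δ2 w2=1 w4=0 clk=1 w5=1 w0=0 w1=0 w3=0
t0.Δ3 w2=0 w4=0 clk=1 w5=1 w0=0 w1=0 w3=1
t0.Δ4 w2=1 w4=0 clk=1 w5=1 w0=0 w1=0 w3=1
t0.Δ5 w2=1 w4=0 clk=1 w5=1 w0=0 w1=1 w3=1
t1.Δ0 w2=1 w4=0 clk=1 w5=1 w0=0 w1=1 w3=1
t1.Δ1 w2=1 w4=0 clk=0 w5=1 w0=0 w1=1 w3=1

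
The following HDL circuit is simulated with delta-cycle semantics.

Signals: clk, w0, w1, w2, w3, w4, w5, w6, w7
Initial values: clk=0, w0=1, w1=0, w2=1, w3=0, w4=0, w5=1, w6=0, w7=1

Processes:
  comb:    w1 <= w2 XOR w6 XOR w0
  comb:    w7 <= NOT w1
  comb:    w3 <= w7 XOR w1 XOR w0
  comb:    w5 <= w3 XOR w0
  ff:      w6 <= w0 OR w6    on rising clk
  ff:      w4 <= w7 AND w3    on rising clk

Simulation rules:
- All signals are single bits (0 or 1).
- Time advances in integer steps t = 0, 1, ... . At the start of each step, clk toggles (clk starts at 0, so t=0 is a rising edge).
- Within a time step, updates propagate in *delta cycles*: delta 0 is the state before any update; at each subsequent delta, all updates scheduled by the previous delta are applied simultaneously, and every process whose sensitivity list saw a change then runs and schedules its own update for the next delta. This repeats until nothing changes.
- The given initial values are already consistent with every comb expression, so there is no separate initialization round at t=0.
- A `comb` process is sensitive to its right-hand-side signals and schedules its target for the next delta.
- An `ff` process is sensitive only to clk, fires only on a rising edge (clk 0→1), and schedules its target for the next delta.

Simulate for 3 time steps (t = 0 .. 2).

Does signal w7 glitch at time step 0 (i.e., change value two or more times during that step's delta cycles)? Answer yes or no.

no

[bits: w2,w0,w7,w4,w1,w3,clk,w6,w5]
t=0: Δ0=111000001 Δ1=111000101 Δ2=111000111 Δ3=111010111 Δ4=110011111 Δ5=110010110 Δ6=110010111 | 6Δ
t=1: Δ0=110010111 Δ1=110010011 | 1Δ
t=2: Δ0=110010011 Δ1=110010111 | 1Δ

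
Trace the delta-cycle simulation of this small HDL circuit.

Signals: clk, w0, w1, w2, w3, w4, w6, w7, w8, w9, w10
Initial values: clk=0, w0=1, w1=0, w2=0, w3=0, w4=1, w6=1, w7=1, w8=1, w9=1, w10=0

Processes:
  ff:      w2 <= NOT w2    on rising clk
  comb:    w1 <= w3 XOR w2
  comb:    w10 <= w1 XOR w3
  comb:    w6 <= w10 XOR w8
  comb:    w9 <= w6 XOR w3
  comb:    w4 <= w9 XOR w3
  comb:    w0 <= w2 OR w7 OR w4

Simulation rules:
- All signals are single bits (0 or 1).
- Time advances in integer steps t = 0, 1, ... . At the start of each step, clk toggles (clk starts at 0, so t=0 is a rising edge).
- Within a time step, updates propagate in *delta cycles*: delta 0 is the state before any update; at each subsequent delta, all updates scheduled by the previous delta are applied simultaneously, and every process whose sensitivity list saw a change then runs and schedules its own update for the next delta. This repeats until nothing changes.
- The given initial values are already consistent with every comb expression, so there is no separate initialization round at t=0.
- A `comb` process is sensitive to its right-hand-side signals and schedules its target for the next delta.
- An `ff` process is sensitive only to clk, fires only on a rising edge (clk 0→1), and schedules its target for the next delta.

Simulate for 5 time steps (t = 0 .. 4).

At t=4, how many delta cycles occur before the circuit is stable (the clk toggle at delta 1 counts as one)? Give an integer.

t0.Δ0 w6=1 w3=0 w7=1 w0=1 w8=1 w9=1 w10=0 w2=0 clk=0 w4=1 w1=0
t0.Δ1 w6=1 w3=0 w7=1 w0=1 w8=1 w9=1 w10=0 w2=0 clk=1 w4=1 w1=0
t0.Δ2 w6=1 w3=0 w7=1 w0=1 w8=1 w9=1 w10=0 w2=1 clk=1 w4=1 w1=0
t0.Δ3 w6=1 w3=0 w7=1 w0=1 w8=1 w9=1 w10=0 w2=1 clk=1 w4=1 w1=1
t0.Δ4 w6=1 w3=0 w7=1 w0=1 w8=1 w9=1 w10=1 w2=1 clk=1 w4=1 w1=1
t0.Δ5 w6=0 w3=0 w7=1 w0=1 w8=1 w9=1 w10=1 w2=1 clk=1 w4=1 w1=1
t0.Δ6 w6=0 w3=0 w7=1 w0=1 w8=1 w9=0 w10=1 w2=1 clk=1 w4=1 w1=1
t0.Δ7 w6=0 w3=0 w7=1 w0=1 w8=1 w9=0 w10=1 w2=1 clk=1 w4=0 w1=1
t1.Δ0 w6=0 w3=0 w7=1 w0=1 w8=1 w9=0 w10=1 w2=1 clk=1 w4=0 w1=1
t1.Δ1 w6=0 w3=0 w7=1 w0=1 w8=1 w9=0 w10=1 w2=1 clk=0 w4=0 w1=1
t2.Δ0 w6=0 w3=0 w7=1 w0=1 w8=1 w9=0 w10=1 w2=1 clk=0 w4=0 w1=1
t2.Δ1 w6=0 w3=0 w7=1 w0=1 w8=1 w9=0 w10=1 w2=1 clk=1 w4=0 w1=1
t2.Δ2 w6=0 w3=0 w7=1 w0=1 w8=1 w9=0 w10=1 w2=0 clk=1 w4=0 w1=1
t2.Δ3 w6=0 w3=0 w7=1 w0=1 w8=1 w9=0 w10=1 w2=0 clk=1 w4=0 w1=0
t2.Δ4 w6=0 w3=0 w7=1 w0=1 w8=1 w9=0 w10=0 w2=0 clk=1 w4=0 w1=0
t2.Δ5 w6=1 w3=0 w7=1 w0=1 w8=1 w9=0 w10=0 w2=0 clk=1 w4=0 w1=0
t2.Δ6 w6=1 w3=0 w7=1 w0=1 w8=1 w9=1 w10=0 w2=0 clk=1 w4=0 w1=0
t2.Δ7 w6=1 w3=0 w7=1 w0=1 w8=1 w9=1 w10=0 w2=0 clk=1 w4=1 w1=0
t3.Δ0 w6=1 w3=0 w7=1 w0=1 w8=1 w9=1 w10=0 w2=0 clk=1 w4=1 w1=0
t3.Δ1 w6=1 w3=0 w7=1 w0=1 w8=1 w9=1 w10=0 w2=0 clk=0 w4=1 w1=0
t4.Δ0 w6=1 w3=0 w7=1 w0=1 w8=1 w9=1 w10=0 w2=0 clk=0 w4=1 w1=0
t4.Δ1 w6=1 w3=0 w7=1 w0=1 w8=1 w9=1 w10=0 w2=0 clk=1 w4=1 w1=0
t4.Δ2 w6=1 w3=0 w7=1 w0=1 w8=1 w9=1 w10=0 w2=1 clk=1 w4=1 w1=0
t4.Δ3 w6=1 w3=0 w7=1 w0=1 w8=1 w9=1 w10=0 w2=1 clk=1 w4=1 w1=1
t4.Δ4 w6=1 w3=0 w7=1 w0=1 w8=1 w9=1 w10=1 w2=1 clk=1 w4=1 w1=1
t4.Δ5 w6=0 w3=0 w7=1 w0=1 w8=1 w9=1 w10=1 w2=1 clk=1 w4=1 w1=1
t4.Δ6 w6=0 w3=0 w7=1 w0=1 w8=1 w9=0 w10=1 w2=1 clk=1 w4=1 w1=1
t4.Δ7 w6=0 w3=0 w7=1 w0=1 w8=1 w9=0 w10=1 w2=1 clk=1 w4=0 w1=1

7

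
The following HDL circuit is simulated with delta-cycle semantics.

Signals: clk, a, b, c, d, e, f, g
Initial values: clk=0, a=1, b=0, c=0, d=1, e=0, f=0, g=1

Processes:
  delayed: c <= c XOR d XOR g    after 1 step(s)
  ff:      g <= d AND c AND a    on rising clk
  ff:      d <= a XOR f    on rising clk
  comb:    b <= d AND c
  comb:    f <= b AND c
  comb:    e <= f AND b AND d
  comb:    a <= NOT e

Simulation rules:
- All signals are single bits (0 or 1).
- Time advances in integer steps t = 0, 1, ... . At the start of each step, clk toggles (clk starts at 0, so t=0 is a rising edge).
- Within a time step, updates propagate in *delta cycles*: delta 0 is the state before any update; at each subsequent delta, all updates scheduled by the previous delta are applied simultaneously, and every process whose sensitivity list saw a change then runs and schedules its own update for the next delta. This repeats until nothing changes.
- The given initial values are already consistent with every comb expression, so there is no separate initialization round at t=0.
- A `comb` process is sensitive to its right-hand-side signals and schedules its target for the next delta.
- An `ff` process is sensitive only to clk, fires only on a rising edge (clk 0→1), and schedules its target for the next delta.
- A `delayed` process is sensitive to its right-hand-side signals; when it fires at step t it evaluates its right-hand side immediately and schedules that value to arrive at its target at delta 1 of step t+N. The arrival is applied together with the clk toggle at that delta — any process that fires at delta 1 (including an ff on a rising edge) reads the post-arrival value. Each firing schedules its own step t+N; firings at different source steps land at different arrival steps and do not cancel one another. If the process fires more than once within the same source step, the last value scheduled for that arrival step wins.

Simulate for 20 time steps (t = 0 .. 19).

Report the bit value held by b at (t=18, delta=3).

0

t0.Δ0 c=0 e=0 d=1 clk=0 a=1 b=0 f=0 g=1
t0.Δ1 c=0 e=0 d=1 clk=1 a=1 b=0 f=0 g=1
t0.Δ2 c=0 e=0 d=1 clk=1 a=1 b=0 f=0 g=0
t1.Δ0 c=0 e=0 d=1 clk=1 a=1 b=0 f=0 g=0
t1.Δ1 c=1 e=0 d=1 clk=0 a=1 b=0 f=0 g=0
t1.Δ2 c=1 e=0 d=1 clk=0 a=1 b=1 f=0 g=0
t1.Δ3 c=1 e=0 d=1 clk=0 a=1 b=1 f=1 g=0
t1.Δ4 c=1 e=1 d=1 clk=0 a=1 b=1 f=1 g=0
t1.Δ5 c=1 e=1 d=1 clk=0 a=0 b=1 f=1 g=0
t2.Δ0 c=1 e=1 d=1 clk=0 a=0 b=1 f=1 g=0
t2.Δ1 c=0 e=1 d=1 clk=1 a=0 b=1 f=1 g=0
t2.Δ2 c=0 e=1 d=1 clk=1 a=0 b=0 f=0 g=0
t2.Δ3 c=0 e=0 d=1 clk=1 a=0 b=0 f=0 g=0
t2.Δ4 c=0 e=0 d=1 clk=1 a=1 b=0 f=0 g=0
t3.Δ0 c=0 e=0 d=1 clk=1 a=1 b=0 f=0 g=0
t3.Δ1 c=1 e=0 d=1 clk=0 a=1 b=0 f=0 g=0
t3.Δ2 c=1 e=0 d=1 clk=0 a=1 b=1 f=0 g=0
t3.Δ3 c=1 e=0 d=1 clk=0 a=1 b=1 f=1 g=0
t3.Δ4 c=1 e=1 d=1 clk=0 a=1 b=1 f=1 g=0
t3.Δ5 c=1 e=1 d=1 clk=0 a=0 b=1 f=1 g=0
t4.Δ0 c=1 e=1 d=1 clk=0 a=0 b=1 f=1 g=0
t4.Δ1 c=0 e=1 d=1 clk=1 a=0 b=1 f=1 g=0
t4.Δ2 c=0 e=1 d=1 clk=1 a=0 b=0 f=0 g=0
t4.Δ3 c=0 e=0 d=1 clk=1 a=0 b=0 f=0 g=0
t4.Δ4 c=0 e=0 d=1 clk=1 a=1 b=0 f=0 g=0
t5.Δ0 c=0 e=0 d=1 clk=1 a=1 b=0 f=0 g=0
t5.Δ1 c=1 e=0 d=1 clk=0 a=1 b=0 f=0 g=0
t5.Δ2 c=1 e=0 d=1 clk=0 a=1 b=1 f=0 g=0
t5.Δ3 c=1 e=0 d=1 clk=0 a=1 b=1 f=1 g=0
t5.Δ4 c=1 e=1 d=1 clk=0 a=1 b=1 f=1 g=0
t5.Δ5 c=1 e=1 d=1 clk=0 a=0 b=1 f=1 g=0
t6.Δ0 c=1 e=1 d=1 clk=0 a=0 b=1 f=1 g=0
t6.Δ1 c=0 e=1 d=1 clk=1 a=0 b=1 f=1 g=0
t6.Δ2 c=0 e=1 d=1 clk=1 a=0 b=0 f=0 g=0
t6.Δ3 c=0 e=0 d=1 clk=1 a=0 b=0 f=0 g=0
t6.Δ4 c=0 e=0 d=1 clk=1 a=1 b=0 f=0 g=0
t7.Δ0 c=0 e=0 d=1 clk=1 a=1 b=0 f=0 g=0
t7.Δ1 c=1 e=0 d=1 clk=0 a=1 b=0 f=0 g=0
t7.Δ2 c=1 e=0 d=1 clk=0 a=1 b=1 f=0 g=0
t7.Δ3 c=1 e=0 d=1 clk=0 a=1 b=1 f=1 g=0
t7.Δ4 c=1 e=1 d=1 clk=0 a=1 b=1 f=1 g=0
t7.Δ5 c=1 e=1 d=1 clk=0 a=0 b=1 f=1 g=0
t8.Δ0 c=1 e=1 d=1 clk=0 a=0 b=1 f=1 g=0
t8.Δ1 c=0 e=1 d=1 clk=1 a=0 b=1 f=1 g=0
t8.Δ2 c=0 e=1 d=1 clk=1 a=0 b=0 f=0 g=0
t8.Δ3 c=0 e=0 d=1 clk=1 a=0 b=0 f=0 g=0
t8.Δ4 c=0 e=0 d=1 clk=1 a=1 b=0 f=0 g=0
t9.Δ0 c=0 e=0 d=1 clk=1 a=1 b=0 f=0 g=0
t9.Δ1 c=1 e=0 d=1 clk=0 a=1 b=0 f=0 g=0
t9.Δ2 c=1 e=0 d=1 clk=0 a=1 b=1 f=0 g=0
t9.Δ3 c=1 e=0 d=1 clk=0 a=1 b=1 f=1 g=0
t9.Δ4 c=1 e=1 d=1 clk=0 a=1 b=1 f=1 g=0
t9.Δ5 c=1 e=1 d=1 clk=0 a=0 b=1 f=1 g=0
t10.Δ0 c=1 e=1 d=1 clk=0 a=0 b=1 f=1 g=0
t10.Δ1 c=0 e=1 d=1 clk=1 a=0 b=1 f=1 g=0
t10.Δ2 c=0 e=1 d=1 clk=1 a=0 b=0 f=0 g=0
t10.Δ3 c=0 e=0 d=1 clk=1 a=0 b=0 f=0 g=0
t10.Δ4 c=0 e=0 d=1 clk=1 a=1 b=0 f=0 g=0
t11.Δ0 c=0 e=0 d=1 clk=1 a=1 b=0 f=0 g=0
t11.Δ1 c=1 e=0 d=1 clk=0 a=1 b=0 f=0 g=0
t11.Δ2 c=1 e=0 d=1 clk=0 a=1 b=1 f=0 g=0
t11.Δ3 c=1 e=0 d=1 clk=0 a=1 b=1 f=1 g=0
t11.Δ4 c=1 e=1 d=1 clk=0 a=1 b=1 f=1 g=0
t11.Δ5 c=1 e=1 d=1 clk=0 a=0 b=1 f=1 g=0
t12.Δ0 c=1 e=1 d=1 clk=0 a=0 b=1 f=1 g=0
t12.Δ1 c=0 e=1 d=1 clk=1 a=0 b=1 f=1 g=0
t12.Δ2 c=0 e=1 d=1 clk=1 a=0 b=0 f=0 g=0
t12.Δ3 c=0 e=0 d=1 clk=1 a=0 b=0 f=0 g=0
t12.Δ4 c=0 e=0 d=1 clk=1 a=1 b=0 f=0 g=0
t13.Δ0 c=0 e=0 d=1 clk=1 a=1 b=0 f=0 g=0
t13.Δ1 c=1 e=0 d=1 clk=0 a=1 b=0 f=0 g=0
t13.Δ2 c=1 e=0 d=1 clk=0 a=1 b=1 f=0 g=0
t13.Δ3 c=1 e=0 d=1 clk=0 a=1 b=1 f=1 g=0
t13.Δ4 c=1 e=1 d=1 clk=0 a=1 b=1 f=1 g=0
t13.Δ5 c=1 e=1 d=1 clk=0 a=0 b=1 f=1 g=0
t14.Δ0 c=1 e=1 d=1 clk=0 a=0 b=1 f=1 g=0
t14.Δ1 c=0 e=1 d=1 clk=1 a=0 b=1 f=1 g=0
t14.Δ2 c=0 e=1 d=1 clk=1 a=0 b=0 f=0 g=0
t14.Δ3 c=0 e=0 d=1 clk=1 a=0 b=0 f=0 g=0
t14.Δ4 c=0 e=0 d=1 clk=1 a=1 b=0 f=0 g=0
t15.Δ0 c=0 e=0 d=1 clk=1 a=1 b=0 f=0 g=0
t15.Δ1 c=1 e=0 d=1 clk=0 a=1 b=0 f=0 g=0
t15.Δ2 c=1 e=0 d=1 clk=0 a=1 b=1 f=0 g=0
t15.Δ3 c=1 e=0 d=1 clk=0 a=1 b=1 f=1 g=0
t15.Δ4 c=1 e=1 d=1 clk=0 a=1 b=1 f=1 g=0
t15.Δ5 c=1 e=1 d=1 clk=0 a=0 b=1 f=1 g=0
t16.Δ0 c=1 e=1 d=1 clk=0 a=0 b=1 f=1 g=0
t16.Δ1 c=0 e=1 d=1 clk=1 a=0 b=1 f=1 g=0
t16.Δ2 c=0 e=1 d=1 clk=1 a=0 b=0 f=0 g=0
t16.Δ3 c=0 e=0 d=1 clk=1 a=0 b=0 f=0 g=0
t16.Δ4 c=0 e=0 d=1 clk=1 a=1 b=0 f=0 g=0
t17.Δ0 c=0 e=0 d=1 clk=1 a=1 b=0 f=0 g=0
t17.Δ1 c=1 e=0 d=1 clk=0 a=1 b=0 f=0 g=0
t17.Δ2 c=1 e=0 d=1 clk=0 a=1 b=1 f=0 g=0
t17.Δ3 c=1 e=0 d=1 clk=0 a=1 b=1 f=1 g=0
t17.Δ4 c=1 e=1 d=1 clk=0 a=1 b=1 f=1 g=0
t17.Δ5 c=1 e=1 d=1 clk=0 a=0 b=1 f=1 g=0
t18.Δ0 c=1 e=1 d=1 clk=0 a=0 b=1 f=1 g=0
t18.Δ1 c=0 e=1 d=1 clk=1 a=0 b=1 f=1 g=0
t18.Δ2 c=0 e=1 d=1 clk=1 a=0 b=0 f=0 g=0
t18.Δ3 c=0 e=0 d=1 clk=1 a=0 b=0 f=0 g=0
t18.Δ4 c=0 e=0 d=1 clk=1 a=1 b=0 f=0 g=0
t19.Δ0 c=0 e=0 d=1 clk=1 a=1 b=0 f=0 g=0
t19.Δ1 c=1 e=0 d=1 clk=0 a=1 b=0 f=0 g=0
t19.Δ2 c=1 e=0 d=1 clk=0 a=1 b=1 f=0 g=0
t19.Δ3 c=1 e=0 d=1 clk=0 a=1 b=1 f=1 g=0
t19.Δ4 c=1 e=1 d=1 clk=0 a=1 b=1 f=1 g=0
t19.Δ5 c=1 e=1 d=1 clk=0 a=0 b=1 f=1 g=0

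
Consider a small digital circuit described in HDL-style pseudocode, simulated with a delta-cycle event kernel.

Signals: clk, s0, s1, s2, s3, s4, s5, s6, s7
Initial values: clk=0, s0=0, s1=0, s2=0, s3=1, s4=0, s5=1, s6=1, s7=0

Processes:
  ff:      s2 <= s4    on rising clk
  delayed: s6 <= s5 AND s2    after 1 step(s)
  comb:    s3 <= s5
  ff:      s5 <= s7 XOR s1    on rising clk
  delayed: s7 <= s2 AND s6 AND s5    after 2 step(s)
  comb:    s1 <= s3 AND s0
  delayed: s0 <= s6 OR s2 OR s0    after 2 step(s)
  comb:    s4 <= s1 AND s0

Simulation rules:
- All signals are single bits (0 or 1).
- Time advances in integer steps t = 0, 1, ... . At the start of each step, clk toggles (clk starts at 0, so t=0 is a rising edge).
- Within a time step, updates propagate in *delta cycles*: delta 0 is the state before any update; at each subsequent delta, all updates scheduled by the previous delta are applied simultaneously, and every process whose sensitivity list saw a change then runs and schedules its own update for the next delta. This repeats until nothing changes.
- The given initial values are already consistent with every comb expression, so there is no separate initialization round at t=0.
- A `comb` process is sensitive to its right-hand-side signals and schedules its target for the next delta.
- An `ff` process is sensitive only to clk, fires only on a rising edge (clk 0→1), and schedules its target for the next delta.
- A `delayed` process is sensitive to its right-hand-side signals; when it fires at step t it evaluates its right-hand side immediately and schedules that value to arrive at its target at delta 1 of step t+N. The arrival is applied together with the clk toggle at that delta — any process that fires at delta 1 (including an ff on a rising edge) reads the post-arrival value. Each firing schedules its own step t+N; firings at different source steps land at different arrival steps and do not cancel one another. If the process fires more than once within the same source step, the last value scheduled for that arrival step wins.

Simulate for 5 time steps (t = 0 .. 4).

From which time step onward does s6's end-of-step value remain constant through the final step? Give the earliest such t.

t=0 Δ0: s0=0 clk=0 s5=1 s1=0 s6=1 s4=0 s7=0 s2=0 s3=1
  Δ1: clk:0→1
  Δ2: s5:1→0
  Δ3: s3:1→0
  (3Δ to stable)
t=1 Δ0: s0=0 clk=1 s5=0 s1=0 s6=1 s4=0 s7=0 s2=0 s3=0
  Δ1: clk:1→0, s6:1→0
  (1Δ to stable)
t=2 Δ0: s0=0 clk=0 s5=0 s1=0 s6=0 s4=0 s7=0 s2=0 s3=0
  Δ1: clk:0→1
  (1Δ to stable)
t=3 Δ0: s0=0 clk=1 s5=0 s1=0 s6=0 s4=0 s7=0 s2=0 s3=0
  Δ1: clk:1→0
  (1Δ to stable)
t=4 Δ0: s0=0 clk=0 s5=0 s1=0 s6=0 s4=0 s7=0 s2=0 s3=0
  Δ1: clk:0→1
  (1Δ to stable)

1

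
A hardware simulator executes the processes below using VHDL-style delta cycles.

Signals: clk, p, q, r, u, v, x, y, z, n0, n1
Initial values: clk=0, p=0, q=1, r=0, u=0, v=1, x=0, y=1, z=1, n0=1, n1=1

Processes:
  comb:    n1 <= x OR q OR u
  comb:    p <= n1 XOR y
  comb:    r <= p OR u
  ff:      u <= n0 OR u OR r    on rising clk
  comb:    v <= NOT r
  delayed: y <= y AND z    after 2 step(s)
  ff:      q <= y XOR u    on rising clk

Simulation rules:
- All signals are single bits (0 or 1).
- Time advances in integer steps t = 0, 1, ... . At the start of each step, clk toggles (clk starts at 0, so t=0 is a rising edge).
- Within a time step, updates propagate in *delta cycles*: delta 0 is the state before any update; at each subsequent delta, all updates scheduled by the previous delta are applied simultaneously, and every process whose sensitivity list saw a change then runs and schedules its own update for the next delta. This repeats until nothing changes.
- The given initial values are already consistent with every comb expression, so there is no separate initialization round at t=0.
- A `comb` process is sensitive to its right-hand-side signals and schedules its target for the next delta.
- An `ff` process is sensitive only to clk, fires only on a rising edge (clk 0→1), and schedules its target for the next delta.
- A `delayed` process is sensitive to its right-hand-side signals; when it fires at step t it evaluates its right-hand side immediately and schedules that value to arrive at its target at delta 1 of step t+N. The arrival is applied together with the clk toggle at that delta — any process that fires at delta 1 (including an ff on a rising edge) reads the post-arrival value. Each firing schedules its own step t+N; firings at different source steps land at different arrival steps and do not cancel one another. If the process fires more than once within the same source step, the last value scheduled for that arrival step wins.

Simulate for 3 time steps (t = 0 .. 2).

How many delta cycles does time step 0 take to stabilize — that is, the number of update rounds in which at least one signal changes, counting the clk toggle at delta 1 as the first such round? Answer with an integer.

4

t=0 Δ0: p=0 n0=1 r=0 y=1 x=0 q=1 n1=1 z=1 clk=0 u=0 v=1
  Δ1: clk:0→1
  Δ2: u:0→1
  Δ3: r:0→1
  Δ4: v:1→0
  (4Δ to stable)
t=1 Δ0: p=0 n0=1 r=1 y=1 x=0 q=1 n1=1 z=1 clk=1 u=1 v=0
  Δ1: clk:1→0
  (1Δ to stable)
t=2 Δ0: p=0 n0=1 r=1 y=1 x=0 q=1 n1=1 z=1 clk=0 u=1 v=0
  Δ1: clk:0→1
  Δ2: q:1→0
  (2Δ to stable)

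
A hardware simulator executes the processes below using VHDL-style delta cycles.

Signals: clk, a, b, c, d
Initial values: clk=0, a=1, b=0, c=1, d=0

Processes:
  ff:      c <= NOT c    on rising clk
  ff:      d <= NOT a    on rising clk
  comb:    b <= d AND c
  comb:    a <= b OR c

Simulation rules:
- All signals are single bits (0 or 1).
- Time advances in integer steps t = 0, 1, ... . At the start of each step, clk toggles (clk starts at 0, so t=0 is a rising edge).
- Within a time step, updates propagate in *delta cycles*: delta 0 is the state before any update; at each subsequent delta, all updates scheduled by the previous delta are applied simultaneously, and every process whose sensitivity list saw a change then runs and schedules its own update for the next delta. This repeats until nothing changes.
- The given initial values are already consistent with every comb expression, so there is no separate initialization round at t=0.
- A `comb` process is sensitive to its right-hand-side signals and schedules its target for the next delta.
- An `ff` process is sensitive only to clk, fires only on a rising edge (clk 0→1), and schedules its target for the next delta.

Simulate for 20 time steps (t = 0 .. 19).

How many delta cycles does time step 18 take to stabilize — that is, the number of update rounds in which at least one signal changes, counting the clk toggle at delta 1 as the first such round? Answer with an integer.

t0.Δ0 a=1 b=0 clk=0 c=1 d=0
t0.Δ1 a=1 b=0 clk=1 c=1 d=0
t0.Δ2 a=1 b=0 clk=1 c=0 d=0
t0.Δ3 a=0 b=0 clk=1 c=0 d=0
t1.Δ0 a=0 b=0 clk=1 c=0 d=0
t1.Δ1 a=0 b=0 clk=0 c=0 d=0
t2.Δ0 a=0 b=0 clk=0 c=0 d=0
t2.Δ1 a=0 b=0 clk=1 c=0 d=0
t2.Δ2 a=0 b=0 clk=1 c=1 d=1
t2.Δ3 a=1 b=1 clk=1 c=1 d=1
t3.Δ0 a=1 b=1 clk=1 c=1 d=1
t3.Δ1 a=1 b=1 clk=0 c=1 d=1
t4.Δ0 a=1 b=1 clk=0 c=1 d=1
t4.Δ1 a=1 b=1 clk=1 c=1 d=1
t4.Δ2 a=1 b=1 clk=1 c=0 d=0
t4.Δ3 a=1 b=0 clk=1 c=0 d=0
t4.Δ4 a=0 b=0 clk=1 c=0 d=0
t5.Δ0 a=0 b=0 clk=1 c=0 d=0
t5.Δ1 a=0 b=0 clk=0 c=0 d=0
t6.Δ0 a=0 b=0 clk=0 c=0 d=0
t6.Δ1 a=0 b=0 clk=1 c=0 d=0
t6.Δ2 a=0 b=0 clk=1 c=1 d=1
t6.Δ3 a=1 b=1 clk=1 c=1 d=1
t7.Δ0 a=1 b=1 clk=1 c=1 d=1
t7.Δ1 a=1 b=1 clk=0 c=1 d=1
t8.Δ0 a=1 b=1 clk=0 c=1 d=1
t8.Δ1 a=1 b=1 clk=1 c=1 d=1
t8.Δ2 a=1 b=1 clk=1 c=0 d=0
t8.Δ3 a=1 b=0 clk=1 c=0 d=0
t8.Δ4 a=0 b=0 clk=1 c=0 d=0
t9.Δ0 a=0 b=0 clk=1 c=0 d=0
t9.Δ1 a=0 b=0 clk=0 c=0 d=0
t10.Δ0 a=0 b=0 clk=0 c=0 d=0
t10.Δ1 a=0 b=0 clk=1 c=0 d=0
t10.Δ2 a=0 b=0 clk=1 c=1 d=1
t10.Δ3 a=1 b=1 clk=1 c=1 d=1
t11.Δ0 a=1 b=1 clk=1 c=1 d=1
t11.Δ1 a=1 b=1 clk=0 c=1 d=1
t12.Δ0 a=1 b=1 clk=0 c=1 d=1
t12.Δ1 a=1 b=1 clk=1 c=1 d=1
t12.Δ2 a=1 b=1 clk=1 c=0 d=0
t12.Δ3 a=1 b=0 clk=1 c=0 d=0
t12.Δ4 a=0 b=0 clk=1 c=0 d=0
t13.Δ0 a=0 b=0 clk=1 c=0 d=0
t13.Δ1 a=0 b=0 clk=0 c=0 d=0
t14.Δ0 a=0 b=0 clk=0 c=0 d=0
t14.Δ1 a=0 b=0 clk=1 c=0 d=0
t14.Δ2 a=0 b=0 clk=1 c=1 d=1
t14.Δ3 a=1 b=1 clk=1 c=1 d=1
t15.Δ0 a=1 b=1 clk=1 c=1 d=1
t15.Δ1 a=1 b=1 clk=0 c=1 d=1
t16.Δ0 a=1 b=1 clk=0 c=1 d=1
t16.Δ1 a=1 b=1 clk=1 c=1 d=1
t16.Δ2 a=1 b=1 clk=1 c=0 d=0
t16.Δ3 a=1 b=0 clk=1 c=0 d=0
t16.Δ4 a=0 b=0 clk=1 c=0 d=0
t17.Δ0 a=0 b=0 clk=1 c=0 d=0
t17.Δ1 a=0 b=0 clk=0 c=0 d=0
t18.Δ0 a=0 b=0 clk=0 c=0 d=0
t18.Δ1 a=0 b=0 clk=1 c=0 d=0
t18.Δ2 a=0 b=0 clk=1 c=1 d=1
t18.Δ3 a=1 b=1 clk=1 c=1 d=1
t19.Δ0 a=1 b=1 clk=1 c=1 d=1
t19.Δ1 a=1 b=1 clk=0 c=1 d=1

3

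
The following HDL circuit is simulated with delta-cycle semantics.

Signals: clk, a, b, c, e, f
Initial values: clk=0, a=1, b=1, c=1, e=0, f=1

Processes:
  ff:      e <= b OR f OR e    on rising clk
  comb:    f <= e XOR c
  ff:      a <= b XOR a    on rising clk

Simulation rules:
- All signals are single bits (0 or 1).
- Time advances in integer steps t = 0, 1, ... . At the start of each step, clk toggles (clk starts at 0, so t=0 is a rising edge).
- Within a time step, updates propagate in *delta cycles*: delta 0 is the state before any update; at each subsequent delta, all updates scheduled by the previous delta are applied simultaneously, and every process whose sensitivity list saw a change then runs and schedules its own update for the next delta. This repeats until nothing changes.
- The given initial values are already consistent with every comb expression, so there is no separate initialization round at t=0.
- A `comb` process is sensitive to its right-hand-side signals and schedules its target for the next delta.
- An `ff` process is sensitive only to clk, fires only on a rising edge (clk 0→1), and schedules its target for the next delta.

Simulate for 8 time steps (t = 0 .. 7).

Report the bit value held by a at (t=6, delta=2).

t0.Δ0 e=0 b=1 c=1 f=1 a=1 clk=0
t0.Δ1 e=0 b=1 c=1 f=1 a=1 clk=1
t0.Δ2 e=1 b=1 c=1 f=1 a=0 clk=1
t0.Δ3 e=1 b=1 c=1 f=0 a=0 clk=1
t1.Δ0 e=1 b=1 c=1 f=0 a=0 clk=1
t1.Δ1 e=1 b=1 c=1 f=0 a=0 clk=0
t2.Δ0 e=1 b=1 c=1 f=0 a=0 clk=0
t2.Δ1 e=1 b=1 c=1 f=0 a=0 clk=1
t2.Δ2 e=1 b=1 c=1 f=0 a=1 clk=1
t3.Δ0 e=1 b=1 c=1 f=0 a=1 clk=1
t3.Δ1 e=1 b=1 c=1 f=0 a=1 clk=0
t4.Δ0 e=1 b=1 c=1 f=0 a=1 clk=0
t4.Δ1 e=1 b=1 c=1 f=0 a=1 clk=1
t4.Δ2 e=1 b=1 c=1 f=0 a=0 clk=1
t5.Δ0 e=1 b=1 c=1 f=0 a=0 clk=1
t5.Δ1 e=1 b=1 c=1 f=0 a=0 clk=0
t6.Δ0 e=1 b=1 c=1 f=0 a=0 clk=0
t6.Δ1 e=1 b=1 c=1 f=0 a=0 clk=1
t6.Δ2 e=1 b=1 c=1 f=0 a=1 clk=1
t7.Δ0 e=1 b=1 c=1 f=0 a=1 clk=1
t7.Δ1 e=1 b=1 c=1 f=0 a=1 clk=0

1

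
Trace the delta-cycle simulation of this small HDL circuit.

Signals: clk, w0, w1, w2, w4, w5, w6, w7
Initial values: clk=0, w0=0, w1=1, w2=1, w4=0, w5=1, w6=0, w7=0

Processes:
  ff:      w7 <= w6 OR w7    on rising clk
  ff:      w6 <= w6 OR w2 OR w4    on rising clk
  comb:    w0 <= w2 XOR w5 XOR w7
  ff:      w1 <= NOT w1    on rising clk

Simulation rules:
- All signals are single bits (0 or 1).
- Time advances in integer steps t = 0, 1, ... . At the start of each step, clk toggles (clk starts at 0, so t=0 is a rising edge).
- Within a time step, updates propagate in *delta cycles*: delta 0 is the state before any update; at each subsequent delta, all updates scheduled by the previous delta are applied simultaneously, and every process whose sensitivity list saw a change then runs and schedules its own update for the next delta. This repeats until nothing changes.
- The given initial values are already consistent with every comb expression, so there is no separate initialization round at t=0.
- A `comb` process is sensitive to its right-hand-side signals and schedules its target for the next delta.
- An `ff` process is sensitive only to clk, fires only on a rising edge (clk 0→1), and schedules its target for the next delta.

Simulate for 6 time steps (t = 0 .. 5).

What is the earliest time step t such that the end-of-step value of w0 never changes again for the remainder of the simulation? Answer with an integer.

2

[bits: w5,w6,w2,w0,w1,clk,w4,w7]
t=0: Δ0=10101000 Δ1=10101100 Δ2=11100100 | 2Δ
t=1: Δ0=11100100 Δ1=11100000 | 1Δ
t=2: Δ0=11100000 Δ1=11100100 Δ2=11101101 Δ3=11111101 | 3Δ
t=3: Δ0=11111101 Δ1=11111001 | 1Δ
t=4: Δ0=11111001 Δ1=11111101 Δ2=11110101 | 2Δ
t=5: Δ0=11110101 Δ1=11110001 | 1Δ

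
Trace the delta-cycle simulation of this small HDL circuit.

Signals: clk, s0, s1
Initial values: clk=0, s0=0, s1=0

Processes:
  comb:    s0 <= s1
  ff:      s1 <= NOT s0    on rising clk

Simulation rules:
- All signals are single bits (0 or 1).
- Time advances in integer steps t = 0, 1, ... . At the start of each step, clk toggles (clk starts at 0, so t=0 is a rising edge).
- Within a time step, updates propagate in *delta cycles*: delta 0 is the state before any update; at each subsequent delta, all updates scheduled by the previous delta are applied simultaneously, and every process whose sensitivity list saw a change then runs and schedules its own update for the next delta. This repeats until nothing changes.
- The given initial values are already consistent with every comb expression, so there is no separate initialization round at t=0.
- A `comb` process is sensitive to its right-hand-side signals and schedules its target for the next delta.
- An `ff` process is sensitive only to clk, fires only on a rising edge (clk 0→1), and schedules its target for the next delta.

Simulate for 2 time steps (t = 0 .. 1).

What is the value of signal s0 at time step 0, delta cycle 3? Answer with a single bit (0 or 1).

1

[bits: clk,s1,s0]
t=0: Δ0=000 Δ1=100 Δ2=110 Δ3=111 | 3Δ
t=1: Δ0=111 Δ1=011 | 1Δ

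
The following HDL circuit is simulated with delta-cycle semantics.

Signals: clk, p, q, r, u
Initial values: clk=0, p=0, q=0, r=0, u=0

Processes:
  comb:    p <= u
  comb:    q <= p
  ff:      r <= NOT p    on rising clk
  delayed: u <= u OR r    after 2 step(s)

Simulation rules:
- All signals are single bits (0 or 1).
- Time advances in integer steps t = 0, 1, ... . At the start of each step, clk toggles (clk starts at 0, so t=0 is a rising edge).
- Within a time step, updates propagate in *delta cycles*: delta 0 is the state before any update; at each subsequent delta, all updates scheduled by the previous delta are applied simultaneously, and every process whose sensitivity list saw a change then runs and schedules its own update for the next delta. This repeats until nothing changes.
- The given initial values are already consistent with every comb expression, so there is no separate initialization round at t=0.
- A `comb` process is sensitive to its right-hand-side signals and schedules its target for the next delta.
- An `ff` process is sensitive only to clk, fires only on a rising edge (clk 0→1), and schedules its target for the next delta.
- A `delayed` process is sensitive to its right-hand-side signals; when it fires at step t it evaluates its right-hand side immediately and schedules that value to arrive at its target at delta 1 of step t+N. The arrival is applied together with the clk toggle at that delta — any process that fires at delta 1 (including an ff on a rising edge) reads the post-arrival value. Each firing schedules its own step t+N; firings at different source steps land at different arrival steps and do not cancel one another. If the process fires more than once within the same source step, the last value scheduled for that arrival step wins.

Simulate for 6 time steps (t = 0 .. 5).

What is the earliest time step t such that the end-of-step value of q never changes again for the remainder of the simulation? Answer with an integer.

t=0 Δ0: clk=0 u=0 r=0 p=0 q=0
  Δ1: clk:0→1
  Δ2: r:0→1
  (2Δ to stable)
t=1 Δ0: clk=1 u=0 r=1 p=0 q=0
  Δ1: clk:1→0
  (1Δ to stable)
t=2 Δ0: clk=0 u=0 r=1 p=0 q=0
  Δ1: clk:0→1, u:0→1
  Δ2: p:0→1
  Δ3: q:0→1
  (3Δ to stable)
t=3 Δ0: clk=1 u=1 r=1 p=1 q=1
  Δ1: clk:1→0
  (1Δ to stable)
t=4 Δ0: clk=0 u=1 r=1 p=1 q=1
  Δ1: clk:0→1
  Δ2: r:1→0
  (2Δ to stable)
t=5 Δ0: clk=1 u=1 r=0 p=1 q=1
  Δ1: clk:1→0
  (1Δ to stable)

2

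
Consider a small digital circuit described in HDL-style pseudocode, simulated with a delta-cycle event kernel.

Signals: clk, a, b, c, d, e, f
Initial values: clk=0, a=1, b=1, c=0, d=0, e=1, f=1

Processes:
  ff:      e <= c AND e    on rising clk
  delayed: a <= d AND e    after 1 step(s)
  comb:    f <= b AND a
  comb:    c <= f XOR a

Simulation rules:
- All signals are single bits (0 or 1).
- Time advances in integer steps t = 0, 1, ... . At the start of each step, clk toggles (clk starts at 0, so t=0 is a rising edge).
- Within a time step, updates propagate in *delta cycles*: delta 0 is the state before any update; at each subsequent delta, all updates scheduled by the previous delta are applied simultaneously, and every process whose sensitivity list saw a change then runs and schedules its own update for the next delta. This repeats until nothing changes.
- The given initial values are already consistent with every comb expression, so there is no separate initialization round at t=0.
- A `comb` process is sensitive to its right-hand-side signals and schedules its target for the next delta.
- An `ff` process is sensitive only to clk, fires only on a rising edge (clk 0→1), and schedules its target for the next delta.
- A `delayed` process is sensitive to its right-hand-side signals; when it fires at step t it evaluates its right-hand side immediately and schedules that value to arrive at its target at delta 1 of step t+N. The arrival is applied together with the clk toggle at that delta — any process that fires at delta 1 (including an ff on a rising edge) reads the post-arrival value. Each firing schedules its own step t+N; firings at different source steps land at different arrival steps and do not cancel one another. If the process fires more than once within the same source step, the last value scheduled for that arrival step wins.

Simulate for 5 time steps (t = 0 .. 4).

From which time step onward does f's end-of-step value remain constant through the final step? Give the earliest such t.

t=0 Δ0: d=0 c=0 e=1 f=1 clk=0 b=1 a=1
  Δ1: clk:0→1
  Δ2: e:1→0
  (2Δ to stable)
t=1 Δ0: d=0 c=0 e=0 f=1 clk=1 b=1 a=1
  Δ1: clk:1→0, a:1→0
  Δ2: c:0→1, f:1→0
  Δ3: c:1→0
  (3Δ to stable)
t=2 Δ0: d=0 c=0 e=0 f=0 clk=0 b=1 a=0
  Δ1: clk:0→1
  (1Δ to stable)
t=3 Δ0: d=0 c=0 e=0 f=0 clk=1 b=1 a=0
  Δ1: clk:1→0
  (1Δ to stable)
t=4 Δ0: d=0 c=0 e=0 f=0 clk=0 b=1 a=0
  Δ1: clk:0→1
  (1Δ to stable)

1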